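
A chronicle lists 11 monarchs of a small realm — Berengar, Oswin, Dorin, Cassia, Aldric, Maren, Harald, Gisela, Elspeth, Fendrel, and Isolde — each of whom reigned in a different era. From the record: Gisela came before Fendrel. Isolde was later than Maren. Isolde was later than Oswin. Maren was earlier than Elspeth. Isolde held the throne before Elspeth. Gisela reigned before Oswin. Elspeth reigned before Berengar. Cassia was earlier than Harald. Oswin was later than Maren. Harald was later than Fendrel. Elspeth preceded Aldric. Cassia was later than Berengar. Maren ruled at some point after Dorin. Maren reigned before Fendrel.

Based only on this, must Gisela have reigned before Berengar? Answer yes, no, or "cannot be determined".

Chain the constraints: Gisela → Oswin → Isolde → Elspeth → Berengar. Each link is directly stated, so Gisela comes before Berengar.

yes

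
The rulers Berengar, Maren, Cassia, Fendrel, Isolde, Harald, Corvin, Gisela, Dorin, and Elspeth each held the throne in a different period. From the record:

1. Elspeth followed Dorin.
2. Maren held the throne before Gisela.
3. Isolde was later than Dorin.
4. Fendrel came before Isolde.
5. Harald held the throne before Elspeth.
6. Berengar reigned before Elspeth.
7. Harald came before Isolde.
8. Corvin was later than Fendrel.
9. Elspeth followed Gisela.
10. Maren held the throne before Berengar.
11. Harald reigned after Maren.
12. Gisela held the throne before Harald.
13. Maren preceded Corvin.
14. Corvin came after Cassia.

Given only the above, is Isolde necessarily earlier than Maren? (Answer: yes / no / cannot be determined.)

Tracing the constraints gives Maren → Harald → Isolde, so Maren must come before Isolde.
That means Isolde cannot be before Maren.

no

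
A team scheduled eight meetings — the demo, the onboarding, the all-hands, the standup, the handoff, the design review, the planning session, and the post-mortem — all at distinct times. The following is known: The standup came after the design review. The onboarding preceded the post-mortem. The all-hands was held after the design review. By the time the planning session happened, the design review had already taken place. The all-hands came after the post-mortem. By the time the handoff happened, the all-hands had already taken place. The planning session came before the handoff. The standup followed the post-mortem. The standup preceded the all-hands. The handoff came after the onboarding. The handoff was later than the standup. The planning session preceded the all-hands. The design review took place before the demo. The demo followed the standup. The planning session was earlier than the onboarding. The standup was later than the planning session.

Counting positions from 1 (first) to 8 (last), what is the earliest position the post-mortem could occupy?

4

The design review, the onboarding, and the planning session must all come before the post-mortem — 3 forced predecessors.
Nothing else is forced ahead of the post-mortem, so its earliest slot is position 3 + 1 = 4.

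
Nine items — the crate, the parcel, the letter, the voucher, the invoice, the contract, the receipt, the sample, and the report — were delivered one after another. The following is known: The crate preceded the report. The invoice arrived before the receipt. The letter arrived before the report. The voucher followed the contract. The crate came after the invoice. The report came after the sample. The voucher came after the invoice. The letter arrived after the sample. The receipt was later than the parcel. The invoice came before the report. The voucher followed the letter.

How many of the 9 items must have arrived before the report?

Directly stated before the report: the crate, the invoice, the letter, and the sample.
No chain forces the receipt (or any of the others) ahead of the report.
That's the crate, the invoice, the letter, and the sample — 4 in all.

4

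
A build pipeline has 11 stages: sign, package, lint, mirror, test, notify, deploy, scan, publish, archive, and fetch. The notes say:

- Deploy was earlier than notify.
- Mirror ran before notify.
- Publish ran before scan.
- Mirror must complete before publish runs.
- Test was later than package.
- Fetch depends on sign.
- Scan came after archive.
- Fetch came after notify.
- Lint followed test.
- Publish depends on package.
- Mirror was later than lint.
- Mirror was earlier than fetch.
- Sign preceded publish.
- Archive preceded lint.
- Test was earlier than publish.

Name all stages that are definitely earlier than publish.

archive, lint, mirror, package, sign, test

Directly stated before publish: mirror, package, sign, and test.
Archive reaches publish via archive → lint → mirror → publish.
Lint reaches publish via lint → mirror → publish.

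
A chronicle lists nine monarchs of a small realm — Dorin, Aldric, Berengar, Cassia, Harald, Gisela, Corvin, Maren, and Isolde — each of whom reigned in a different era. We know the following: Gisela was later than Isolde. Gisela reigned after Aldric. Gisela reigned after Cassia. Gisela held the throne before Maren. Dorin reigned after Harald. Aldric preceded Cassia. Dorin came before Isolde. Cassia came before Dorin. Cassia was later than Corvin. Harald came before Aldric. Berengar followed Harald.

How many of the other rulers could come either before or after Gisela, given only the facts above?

1

Forced before Gisela: Aldric, Cassia, Corvin, Dorin, Harald, and Isolde; forced after Gisela: Maren.
That leaves Berengar with no forced order relative to Gisela — 1.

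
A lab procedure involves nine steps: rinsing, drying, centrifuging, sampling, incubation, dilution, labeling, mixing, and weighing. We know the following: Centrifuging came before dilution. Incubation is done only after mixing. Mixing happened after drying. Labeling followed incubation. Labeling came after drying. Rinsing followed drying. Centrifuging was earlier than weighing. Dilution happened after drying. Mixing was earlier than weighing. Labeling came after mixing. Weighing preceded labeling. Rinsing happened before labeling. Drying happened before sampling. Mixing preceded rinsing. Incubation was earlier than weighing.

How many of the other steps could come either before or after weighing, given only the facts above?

3

Forced before weighing: centrifuging, drying, incubation, and mixing; forced after weighing: labeling.
That leaves dilution, rinsing, and sampling with no forced order relative to weighing — 3.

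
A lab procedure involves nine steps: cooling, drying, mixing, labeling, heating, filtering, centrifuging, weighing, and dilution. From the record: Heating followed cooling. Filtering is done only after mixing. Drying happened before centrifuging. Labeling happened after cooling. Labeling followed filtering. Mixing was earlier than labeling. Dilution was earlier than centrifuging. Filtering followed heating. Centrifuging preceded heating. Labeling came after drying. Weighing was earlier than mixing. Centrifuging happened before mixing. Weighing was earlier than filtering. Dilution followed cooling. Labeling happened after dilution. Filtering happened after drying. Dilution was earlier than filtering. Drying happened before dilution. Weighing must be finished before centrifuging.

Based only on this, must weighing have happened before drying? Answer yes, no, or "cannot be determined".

cannot be determined

No chain of stated constraints runs from weighing to drying, and none runs from drying to weighing either.
So the relative order of weighing and drying is not fixed by the given facts.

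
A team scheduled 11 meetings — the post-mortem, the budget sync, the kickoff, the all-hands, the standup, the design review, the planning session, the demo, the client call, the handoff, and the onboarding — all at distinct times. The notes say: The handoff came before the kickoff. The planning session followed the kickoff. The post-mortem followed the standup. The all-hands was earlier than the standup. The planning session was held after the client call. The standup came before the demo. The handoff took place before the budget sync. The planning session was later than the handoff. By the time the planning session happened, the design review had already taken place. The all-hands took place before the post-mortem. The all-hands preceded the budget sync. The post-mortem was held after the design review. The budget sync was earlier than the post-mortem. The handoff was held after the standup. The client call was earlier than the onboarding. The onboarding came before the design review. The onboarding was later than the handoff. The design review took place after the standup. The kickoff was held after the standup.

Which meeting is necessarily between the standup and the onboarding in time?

the handoff

Tracing the constraints gives the standup → the handoff → the onboarding, so the handoff sits after the standup and before the onboarding.
No other meeting is forced both after the standup and before the onboarding.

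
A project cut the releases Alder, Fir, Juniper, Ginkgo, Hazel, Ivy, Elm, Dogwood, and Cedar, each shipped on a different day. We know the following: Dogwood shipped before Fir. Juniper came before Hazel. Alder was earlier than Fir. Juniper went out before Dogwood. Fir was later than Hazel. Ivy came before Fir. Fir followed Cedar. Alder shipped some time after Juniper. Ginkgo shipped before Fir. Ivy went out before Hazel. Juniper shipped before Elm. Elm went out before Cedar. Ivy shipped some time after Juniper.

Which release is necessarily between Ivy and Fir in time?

Tracing the constraints gives Ivy → Hazel → Fir, so Hazel sits after Ivy and before Fir.
No other release is forced both after Ivy and before Fir.

Hazel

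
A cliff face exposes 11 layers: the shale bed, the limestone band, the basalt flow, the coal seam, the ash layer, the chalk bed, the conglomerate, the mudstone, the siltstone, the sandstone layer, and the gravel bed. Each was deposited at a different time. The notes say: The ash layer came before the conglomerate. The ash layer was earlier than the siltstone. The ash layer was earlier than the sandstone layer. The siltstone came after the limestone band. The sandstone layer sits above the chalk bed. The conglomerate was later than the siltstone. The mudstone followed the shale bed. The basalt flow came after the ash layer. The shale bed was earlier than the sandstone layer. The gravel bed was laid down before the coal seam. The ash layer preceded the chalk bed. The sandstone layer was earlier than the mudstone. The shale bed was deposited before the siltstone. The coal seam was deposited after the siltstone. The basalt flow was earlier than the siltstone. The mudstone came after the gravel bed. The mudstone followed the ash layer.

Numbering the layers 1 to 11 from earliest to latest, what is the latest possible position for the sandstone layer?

The sandstone layer must come before the mudstone — 1 layer forced after it.
Everything else can be placed before the sandstone layer in some valid order, so the sandstone layer can sit as late as position 11 − 1 = 10.

10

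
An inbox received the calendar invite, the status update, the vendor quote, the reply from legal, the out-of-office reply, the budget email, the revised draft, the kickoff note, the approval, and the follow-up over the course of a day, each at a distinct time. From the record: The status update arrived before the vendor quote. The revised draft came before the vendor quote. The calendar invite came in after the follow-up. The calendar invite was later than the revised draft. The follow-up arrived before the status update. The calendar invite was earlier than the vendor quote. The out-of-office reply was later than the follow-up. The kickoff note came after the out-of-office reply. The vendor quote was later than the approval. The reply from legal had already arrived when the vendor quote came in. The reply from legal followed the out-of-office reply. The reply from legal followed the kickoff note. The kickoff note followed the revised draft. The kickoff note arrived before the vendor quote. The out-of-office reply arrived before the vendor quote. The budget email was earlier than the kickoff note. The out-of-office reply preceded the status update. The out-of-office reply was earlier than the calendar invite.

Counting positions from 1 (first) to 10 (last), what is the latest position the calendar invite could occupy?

9

The calendar invite must come before the vendor quote — 1 message forced after it.
Everything else can be placed before the calendar invite in some valid order, so the calendar invite can sit as late as position 10 − 1 = 9.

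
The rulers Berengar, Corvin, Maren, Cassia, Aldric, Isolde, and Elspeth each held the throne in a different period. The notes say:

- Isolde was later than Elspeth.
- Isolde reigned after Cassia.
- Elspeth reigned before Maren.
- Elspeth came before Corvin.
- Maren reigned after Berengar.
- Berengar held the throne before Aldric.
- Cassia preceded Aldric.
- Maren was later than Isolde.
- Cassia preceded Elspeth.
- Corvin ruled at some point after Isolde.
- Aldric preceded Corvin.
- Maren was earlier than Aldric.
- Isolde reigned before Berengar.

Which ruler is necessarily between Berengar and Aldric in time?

Maren

Tracing the constraints gives Berengar → Maren → Aldric, so Maren sits after Berengar and before Aldric.
No other ruler is forced both after Berengar and before Aldric.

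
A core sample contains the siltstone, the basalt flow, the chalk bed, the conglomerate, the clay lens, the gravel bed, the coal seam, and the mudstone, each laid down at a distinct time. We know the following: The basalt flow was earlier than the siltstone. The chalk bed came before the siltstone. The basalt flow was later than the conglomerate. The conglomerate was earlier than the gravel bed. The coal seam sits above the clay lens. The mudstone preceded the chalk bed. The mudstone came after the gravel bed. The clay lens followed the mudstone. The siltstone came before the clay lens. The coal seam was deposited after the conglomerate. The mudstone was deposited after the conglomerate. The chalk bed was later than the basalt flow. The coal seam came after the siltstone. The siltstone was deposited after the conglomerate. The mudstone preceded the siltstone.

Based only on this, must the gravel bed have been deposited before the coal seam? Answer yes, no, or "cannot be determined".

Chain the constraints: the gravel bed → the mudstone → the clay lens → the coal seam. Each link is directly stated, so the gravel bed comes before the coal seam.

yes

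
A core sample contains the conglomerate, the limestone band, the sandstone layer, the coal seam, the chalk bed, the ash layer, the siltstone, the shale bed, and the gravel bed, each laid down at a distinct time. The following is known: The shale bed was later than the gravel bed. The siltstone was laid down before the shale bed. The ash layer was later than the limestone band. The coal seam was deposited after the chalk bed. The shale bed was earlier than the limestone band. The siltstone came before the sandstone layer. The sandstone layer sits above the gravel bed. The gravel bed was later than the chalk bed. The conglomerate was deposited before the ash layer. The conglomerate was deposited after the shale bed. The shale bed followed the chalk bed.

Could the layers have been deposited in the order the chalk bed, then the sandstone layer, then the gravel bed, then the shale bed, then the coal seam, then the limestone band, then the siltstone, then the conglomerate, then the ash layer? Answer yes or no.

The constraints require the gravel bed before the sandstone layer, but in the proposed sequence the sandstone layer appears ahead of the gravel bed. That one violation is enough.

no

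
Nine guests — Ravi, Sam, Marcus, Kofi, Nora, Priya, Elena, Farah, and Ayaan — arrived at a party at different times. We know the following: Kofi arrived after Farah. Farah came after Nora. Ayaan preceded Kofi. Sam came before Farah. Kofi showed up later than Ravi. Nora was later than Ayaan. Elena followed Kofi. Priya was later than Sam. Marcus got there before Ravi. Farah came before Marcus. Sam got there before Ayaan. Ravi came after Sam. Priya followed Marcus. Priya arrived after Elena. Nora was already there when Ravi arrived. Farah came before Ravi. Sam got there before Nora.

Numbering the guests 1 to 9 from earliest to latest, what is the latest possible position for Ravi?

6

Ravi must come before Elena, Kofi, and Priya — 3 guests forced after them.
Everything else can be placed before Ravi in some valid order, so Ravi can sit as late as position 9 − 3 = 6.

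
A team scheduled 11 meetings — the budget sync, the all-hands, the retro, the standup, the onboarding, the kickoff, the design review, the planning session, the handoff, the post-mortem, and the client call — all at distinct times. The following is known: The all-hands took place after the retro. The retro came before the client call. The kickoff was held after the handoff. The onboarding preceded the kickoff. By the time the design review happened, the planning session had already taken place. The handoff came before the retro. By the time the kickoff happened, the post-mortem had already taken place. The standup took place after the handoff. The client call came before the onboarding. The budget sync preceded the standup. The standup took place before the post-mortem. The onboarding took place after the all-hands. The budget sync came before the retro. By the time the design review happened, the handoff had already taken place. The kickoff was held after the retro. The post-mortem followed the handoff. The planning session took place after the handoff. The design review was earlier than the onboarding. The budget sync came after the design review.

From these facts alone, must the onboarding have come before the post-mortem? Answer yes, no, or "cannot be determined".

No chain of stated constraints runs from the onboarding to the post-mortem, and none runs from the post-mortem to the onboarding either.
So the relative order of the onboarding and the post-mortem is not fixed by the given facts.

cannot be determined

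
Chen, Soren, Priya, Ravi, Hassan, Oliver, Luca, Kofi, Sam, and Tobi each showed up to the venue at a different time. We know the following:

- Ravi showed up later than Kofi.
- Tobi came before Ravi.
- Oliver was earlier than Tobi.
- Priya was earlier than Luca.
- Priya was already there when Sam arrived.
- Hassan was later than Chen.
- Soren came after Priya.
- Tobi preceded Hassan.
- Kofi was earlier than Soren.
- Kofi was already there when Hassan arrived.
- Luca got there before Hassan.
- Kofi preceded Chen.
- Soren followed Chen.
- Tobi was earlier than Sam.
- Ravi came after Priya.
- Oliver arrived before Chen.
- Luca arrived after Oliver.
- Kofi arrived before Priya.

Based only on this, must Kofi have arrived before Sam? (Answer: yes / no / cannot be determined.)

yes

Chain the constraints: Kofi → Priya → Sam. Each link is directly stated, so Kofi comes before Sam.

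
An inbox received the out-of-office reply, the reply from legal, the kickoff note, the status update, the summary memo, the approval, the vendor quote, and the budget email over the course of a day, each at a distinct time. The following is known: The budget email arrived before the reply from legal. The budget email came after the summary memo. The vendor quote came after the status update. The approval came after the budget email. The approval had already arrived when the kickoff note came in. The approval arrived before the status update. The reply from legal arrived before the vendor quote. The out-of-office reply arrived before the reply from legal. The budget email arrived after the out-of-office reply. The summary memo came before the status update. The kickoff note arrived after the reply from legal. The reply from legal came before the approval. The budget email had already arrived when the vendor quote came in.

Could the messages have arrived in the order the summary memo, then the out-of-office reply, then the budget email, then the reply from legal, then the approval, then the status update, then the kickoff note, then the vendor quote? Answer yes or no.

Check each stated constraint against the proposed order — e.g. the summary memo is ahead of the status update; the budget email is ahead of the vendor quote. Every pair is in the required order; nothing is violated.

yes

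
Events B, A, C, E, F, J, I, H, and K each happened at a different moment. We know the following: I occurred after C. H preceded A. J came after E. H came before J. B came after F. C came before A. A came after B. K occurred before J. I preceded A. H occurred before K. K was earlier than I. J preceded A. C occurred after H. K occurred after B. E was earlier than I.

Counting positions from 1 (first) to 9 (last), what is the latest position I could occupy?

8

I must come before A — 1 event forced after it.
Everything else can be placed before I in some valid order, so I can sit as late as position 9 − 1 = 8.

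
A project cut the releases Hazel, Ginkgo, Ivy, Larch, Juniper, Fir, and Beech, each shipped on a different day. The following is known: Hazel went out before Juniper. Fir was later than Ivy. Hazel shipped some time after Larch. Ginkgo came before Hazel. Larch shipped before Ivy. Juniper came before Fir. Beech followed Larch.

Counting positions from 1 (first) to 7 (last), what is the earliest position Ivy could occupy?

Larch must come before Ivy — 1 forced predecessor.
Nothing else is forced ahead of Ivy, so its earliest slot is position 1 + 1 = 2.

2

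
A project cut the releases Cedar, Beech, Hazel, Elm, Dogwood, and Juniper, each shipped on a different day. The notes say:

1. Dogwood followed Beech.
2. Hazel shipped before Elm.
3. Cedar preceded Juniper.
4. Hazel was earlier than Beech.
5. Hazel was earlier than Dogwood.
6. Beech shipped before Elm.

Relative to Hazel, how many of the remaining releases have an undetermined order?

Forced after Hazel: Beech, Dogwood, and Elm.
That leaves Cedar and Juniper with no forced order relative to Hazel — 2.

2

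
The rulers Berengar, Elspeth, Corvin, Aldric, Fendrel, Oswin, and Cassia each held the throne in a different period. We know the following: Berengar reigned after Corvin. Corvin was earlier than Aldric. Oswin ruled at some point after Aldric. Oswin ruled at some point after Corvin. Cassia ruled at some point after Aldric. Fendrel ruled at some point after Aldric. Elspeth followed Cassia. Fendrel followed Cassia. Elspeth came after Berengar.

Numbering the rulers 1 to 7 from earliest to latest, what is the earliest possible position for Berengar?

2

Corvin must come before Berengar — 1 forced predecessor.
Nothing else is forced ahead of Berengar, so their earliest slot is position 1 + 1 = 2.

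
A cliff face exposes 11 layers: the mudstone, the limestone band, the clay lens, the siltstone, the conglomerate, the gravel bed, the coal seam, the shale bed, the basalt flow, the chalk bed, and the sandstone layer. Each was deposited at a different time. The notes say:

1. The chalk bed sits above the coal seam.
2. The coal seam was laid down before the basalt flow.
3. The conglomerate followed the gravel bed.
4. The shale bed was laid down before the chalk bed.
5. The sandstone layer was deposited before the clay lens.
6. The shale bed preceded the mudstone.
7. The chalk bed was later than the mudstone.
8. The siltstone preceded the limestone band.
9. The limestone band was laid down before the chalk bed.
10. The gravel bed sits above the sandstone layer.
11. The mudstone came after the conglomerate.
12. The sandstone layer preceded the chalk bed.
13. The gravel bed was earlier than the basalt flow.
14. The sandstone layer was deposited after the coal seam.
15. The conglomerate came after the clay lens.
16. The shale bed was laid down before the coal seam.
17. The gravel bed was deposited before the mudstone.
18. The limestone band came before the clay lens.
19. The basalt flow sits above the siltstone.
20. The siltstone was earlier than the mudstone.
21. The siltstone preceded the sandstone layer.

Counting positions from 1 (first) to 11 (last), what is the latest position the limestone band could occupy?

The limestone band must come before the chalk bed, the clay lens, the conglomerate, and the mudstone — 4 layers forced after it.
Everything else can be placed before the limestone band in some valid order, so the limestone band can sit as late as position 11 − 4 = 7.

7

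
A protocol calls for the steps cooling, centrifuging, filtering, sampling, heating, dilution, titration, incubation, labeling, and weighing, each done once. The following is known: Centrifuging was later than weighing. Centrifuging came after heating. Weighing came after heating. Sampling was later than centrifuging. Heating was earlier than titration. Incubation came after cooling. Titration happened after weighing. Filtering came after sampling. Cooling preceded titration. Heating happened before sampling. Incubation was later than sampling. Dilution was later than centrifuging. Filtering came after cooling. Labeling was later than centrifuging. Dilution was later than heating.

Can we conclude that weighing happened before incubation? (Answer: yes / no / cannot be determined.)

yes

Chain the constraints: weighing → centrifuging → sampling → incubation. Each link is directly stated, so weighing comes before incubation.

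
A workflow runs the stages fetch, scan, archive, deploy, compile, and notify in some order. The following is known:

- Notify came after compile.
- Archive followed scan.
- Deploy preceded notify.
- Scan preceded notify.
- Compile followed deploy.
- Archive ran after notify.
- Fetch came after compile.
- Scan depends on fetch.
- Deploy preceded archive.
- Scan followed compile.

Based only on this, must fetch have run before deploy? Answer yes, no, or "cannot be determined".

no

Tracing the constraints gives deploy → compile → fetch, so deploy must come before fetch.
That means fetch cannot be before deploy.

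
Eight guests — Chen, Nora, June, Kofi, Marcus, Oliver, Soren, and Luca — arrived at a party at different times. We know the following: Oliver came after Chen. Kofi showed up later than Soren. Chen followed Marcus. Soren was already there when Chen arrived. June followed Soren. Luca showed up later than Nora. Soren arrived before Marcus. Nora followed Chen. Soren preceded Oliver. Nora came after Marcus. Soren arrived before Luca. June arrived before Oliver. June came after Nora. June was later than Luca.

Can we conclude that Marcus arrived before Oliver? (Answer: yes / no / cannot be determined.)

yes

Chain the constraints: Marcus → Chen → Oliver. Each link is directly stated, so Marcus comes before Oliver.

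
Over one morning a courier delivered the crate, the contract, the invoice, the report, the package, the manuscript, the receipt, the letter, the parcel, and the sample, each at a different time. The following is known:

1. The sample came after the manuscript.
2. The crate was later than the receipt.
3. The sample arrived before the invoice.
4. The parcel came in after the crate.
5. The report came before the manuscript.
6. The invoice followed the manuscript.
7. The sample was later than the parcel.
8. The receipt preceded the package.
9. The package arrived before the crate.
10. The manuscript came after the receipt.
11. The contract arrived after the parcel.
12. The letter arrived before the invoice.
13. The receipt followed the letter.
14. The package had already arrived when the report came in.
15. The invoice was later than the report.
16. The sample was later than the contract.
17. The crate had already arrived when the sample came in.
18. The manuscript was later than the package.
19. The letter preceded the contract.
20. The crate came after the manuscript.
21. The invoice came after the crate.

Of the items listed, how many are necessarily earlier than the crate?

Directly stated before the crate: the manuscript, the package, and the receipt.
The letter reaches the crate via the letter → the receipt → the crate.
The report reaches the crate via the report → the manuscript → the crate.
No chain forces the invoice (or any of the others) ahead of the crate.
That's the letter, the manuscript, the package, the receipt, and the report — 5 in all.

5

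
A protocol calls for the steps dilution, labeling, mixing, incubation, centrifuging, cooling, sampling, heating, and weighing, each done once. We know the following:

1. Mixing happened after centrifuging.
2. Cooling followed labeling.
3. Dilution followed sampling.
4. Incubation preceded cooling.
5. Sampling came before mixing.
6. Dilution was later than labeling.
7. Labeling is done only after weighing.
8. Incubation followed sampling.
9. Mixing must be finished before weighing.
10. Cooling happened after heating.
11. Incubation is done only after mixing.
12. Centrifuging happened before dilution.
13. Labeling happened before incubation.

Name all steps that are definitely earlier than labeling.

centrifuging, mixing, sampling, weighing

Directly stated before labeling: weighing.
Centrifuging reaches labeling via centrifuging → mixing → weighing → labeling.
Mixing reaches labeling via mixing → weighing → labeling.
Sampling reaches labeling via sampling → mixing → weighing → labeling.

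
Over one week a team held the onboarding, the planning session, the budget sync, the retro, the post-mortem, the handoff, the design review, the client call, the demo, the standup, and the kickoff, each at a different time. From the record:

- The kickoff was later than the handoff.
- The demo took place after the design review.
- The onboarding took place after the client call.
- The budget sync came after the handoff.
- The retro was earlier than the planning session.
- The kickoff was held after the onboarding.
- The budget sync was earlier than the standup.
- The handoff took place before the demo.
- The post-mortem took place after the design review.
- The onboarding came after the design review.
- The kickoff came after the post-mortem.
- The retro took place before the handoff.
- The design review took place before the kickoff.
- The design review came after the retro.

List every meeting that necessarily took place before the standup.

the budget sync, the handoff, the retro

Directly stated before the standup: the budget sync.
The handoff reaches the standup via the handoff → the budget sync → the standup.
The retro reaches the standup via the retro → the handoff → the budget sync → the standup.
No chain forces the demo (or any of the others) ahead of the standup.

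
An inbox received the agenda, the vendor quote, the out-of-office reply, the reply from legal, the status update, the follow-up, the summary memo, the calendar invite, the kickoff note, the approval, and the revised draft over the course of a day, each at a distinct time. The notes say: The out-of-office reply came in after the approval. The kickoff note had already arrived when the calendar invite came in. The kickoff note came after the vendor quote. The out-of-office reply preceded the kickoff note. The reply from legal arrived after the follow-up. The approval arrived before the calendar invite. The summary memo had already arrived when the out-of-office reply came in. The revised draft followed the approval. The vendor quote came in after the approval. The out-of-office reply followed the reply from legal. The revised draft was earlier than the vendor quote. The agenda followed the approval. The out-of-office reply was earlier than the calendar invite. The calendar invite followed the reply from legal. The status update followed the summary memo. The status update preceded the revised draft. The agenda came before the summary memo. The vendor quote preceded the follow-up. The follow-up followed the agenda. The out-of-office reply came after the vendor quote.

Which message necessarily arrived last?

Every other message has a chain of constraints placing it before the calendar invite, so the calendar invite is last.

the calendar invite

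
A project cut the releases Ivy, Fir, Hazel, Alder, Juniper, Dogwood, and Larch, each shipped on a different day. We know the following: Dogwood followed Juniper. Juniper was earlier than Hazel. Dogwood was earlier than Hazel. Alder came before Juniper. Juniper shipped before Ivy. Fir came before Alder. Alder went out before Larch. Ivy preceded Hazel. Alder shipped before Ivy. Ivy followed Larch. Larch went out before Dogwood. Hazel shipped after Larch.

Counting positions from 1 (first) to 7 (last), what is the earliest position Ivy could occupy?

5

Alder, Fir, Juniper, and Larch must all come before Ivy — 4 forced predecessors.
Nothing else is forced ahead of Ivy, so its earliest slot is position 4 + 1 = 5.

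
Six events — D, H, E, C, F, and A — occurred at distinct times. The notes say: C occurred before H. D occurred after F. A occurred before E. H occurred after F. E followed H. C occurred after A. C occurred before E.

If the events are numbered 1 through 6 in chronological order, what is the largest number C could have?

C must come before E and H — 2 events forced after it.
Everything else can be placed before C in some valid order, so C can sit as late as position 6 − 2 = 4.

4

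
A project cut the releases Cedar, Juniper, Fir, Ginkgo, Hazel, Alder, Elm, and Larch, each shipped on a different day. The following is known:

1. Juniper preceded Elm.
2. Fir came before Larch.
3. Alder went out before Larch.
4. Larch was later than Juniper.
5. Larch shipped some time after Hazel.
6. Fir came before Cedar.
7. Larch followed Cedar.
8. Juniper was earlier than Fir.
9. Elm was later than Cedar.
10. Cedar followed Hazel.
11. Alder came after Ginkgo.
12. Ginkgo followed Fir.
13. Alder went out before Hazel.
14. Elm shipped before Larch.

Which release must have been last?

Every other release has a chain of constraints placing it before Larch, so Larch is last.

Larch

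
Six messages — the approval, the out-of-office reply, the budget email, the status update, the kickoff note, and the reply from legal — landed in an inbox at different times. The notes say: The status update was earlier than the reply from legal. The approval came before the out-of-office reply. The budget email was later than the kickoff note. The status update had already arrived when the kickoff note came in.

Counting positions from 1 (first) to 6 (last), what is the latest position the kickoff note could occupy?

The kickoff note must come before the budget email — 1 message forced after it.
Everything else can be placed before the kickoff note in some valid order, so the kickoff note can sit as late as position 6 − 1 = 5.

5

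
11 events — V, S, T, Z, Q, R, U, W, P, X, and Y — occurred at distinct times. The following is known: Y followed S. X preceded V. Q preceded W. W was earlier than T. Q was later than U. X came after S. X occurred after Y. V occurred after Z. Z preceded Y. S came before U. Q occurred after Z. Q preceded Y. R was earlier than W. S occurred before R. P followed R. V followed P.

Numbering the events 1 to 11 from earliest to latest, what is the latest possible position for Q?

6

Q must come before T, V, W, X, and Y — 5 events forced after it.
Everything else can be placed before Q in some valid order, so Q can sit as late as position 11 − 5 = 6.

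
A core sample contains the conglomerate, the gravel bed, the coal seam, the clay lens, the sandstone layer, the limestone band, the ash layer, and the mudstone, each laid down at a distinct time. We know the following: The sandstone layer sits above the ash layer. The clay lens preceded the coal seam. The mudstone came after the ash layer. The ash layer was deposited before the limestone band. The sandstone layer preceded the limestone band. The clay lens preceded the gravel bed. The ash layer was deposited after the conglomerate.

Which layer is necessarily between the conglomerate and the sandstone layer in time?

Tracing the constraints gives the conglomerate → the ash layer → the sandstone layer, so the ash layer sits after the conglomerate and before the sandstone layer.
No other layer is forced both after the conglomerate and before the sandstone layer.

the ash layer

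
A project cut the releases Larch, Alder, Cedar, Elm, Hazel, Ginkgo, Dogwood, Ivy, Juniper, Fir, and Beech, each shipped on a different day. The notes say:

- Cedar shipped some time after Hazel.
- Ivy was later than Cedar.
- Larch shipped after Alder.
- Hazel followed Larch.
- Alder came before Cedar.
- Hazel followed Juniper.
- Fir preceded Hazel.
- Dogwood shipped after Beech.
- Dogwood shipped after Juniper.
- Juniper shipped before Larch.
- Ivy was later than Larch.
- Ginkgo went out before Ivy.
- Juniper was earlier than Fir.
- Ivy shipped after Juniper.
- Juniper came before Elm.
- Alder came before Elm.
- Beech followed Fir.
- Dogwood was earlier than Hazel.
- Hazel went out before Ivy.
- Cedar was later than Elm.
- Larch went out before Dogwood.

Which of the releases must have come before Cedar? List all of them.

Directly stated before Cedar: Alder, Elm, and Hazel.
Beech reaches Cedar via Beech → Dogwood → Hazel → Cedar.
Dogwood reaches Cedar via Dogwood → Hazel → Cedar.
Fir reaches Cedar via Fir → Hazel → Cedar.
Likewise Juniper and Larch each reach Cedar by chaining the stated constraints.

Alder, Beech, Dogwood, Elm, Fir, Hazel, Juniper, Larch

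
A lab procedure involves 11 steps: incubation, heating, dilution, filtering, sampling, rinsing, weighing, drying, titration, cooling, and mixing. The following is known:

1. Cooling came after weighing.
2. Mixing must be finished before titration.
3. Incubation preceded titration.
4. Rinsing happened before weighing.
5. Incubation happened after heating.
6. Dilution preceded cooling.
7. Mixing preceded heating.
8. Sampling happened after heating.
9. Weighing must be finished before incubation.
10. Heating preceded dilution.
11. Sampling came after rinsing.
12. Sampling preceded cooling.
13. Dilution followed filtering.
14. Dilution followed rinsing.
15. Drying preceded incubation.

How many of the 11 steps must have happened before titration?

Directly stated before titration: incubation and mixing.
Drying reaches titration via drying → incubation → titration.
Heating reaches titration via heating → incubation → titration.
Rinsing reaches titration via rinsing → weighing → incubation → titration.
Likewise weighing reaches titration by chaining the stated constraints.
That's drying, heating, incubation, mixing, rinsing, and weighing — 6 in all.

6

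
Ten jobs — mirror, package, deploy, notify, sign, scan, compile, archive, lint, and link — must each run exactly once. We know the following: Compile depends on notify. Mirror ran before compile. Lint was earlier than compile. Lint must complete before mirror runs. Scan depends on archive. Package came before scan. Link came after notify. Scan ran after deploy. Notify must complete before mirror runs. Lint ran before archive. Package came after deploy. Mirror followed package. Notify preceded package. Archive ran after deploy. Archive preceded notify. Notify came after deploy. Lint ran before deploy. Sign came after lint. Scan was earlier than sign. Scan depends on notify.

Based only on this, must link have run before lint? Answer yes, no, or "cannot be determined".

Tracing the constraints gives lint → deploy → notify → link, so lint must come before link.
That means link cannot be before lint.

no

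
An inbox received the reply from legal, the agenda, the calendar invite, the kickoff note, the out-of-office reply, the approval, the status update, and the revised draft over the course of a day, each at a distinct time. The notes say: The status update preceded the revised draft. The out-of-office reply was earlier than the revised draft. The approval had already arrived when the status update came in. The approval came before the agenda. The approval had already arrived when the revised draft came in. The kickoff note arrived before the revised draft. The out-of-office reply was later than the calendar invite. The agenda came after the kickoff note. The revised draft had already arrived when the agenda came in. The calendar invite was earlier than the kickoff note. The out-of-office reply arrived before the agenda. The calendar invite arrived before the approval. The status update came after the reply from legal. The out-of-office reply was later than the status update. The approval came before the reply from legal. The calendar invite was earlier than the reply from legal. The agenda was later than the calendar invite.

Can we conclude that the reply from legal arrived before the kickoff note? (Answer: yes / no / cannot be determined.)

cannot be determined

No chain of stated constraints runs from the reply from legal to the kickoff note, and none runs from the kickoff note to the reply from legal either.
So the relative order of the reply from legal and the kickoff note is not fixed by the given facts.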